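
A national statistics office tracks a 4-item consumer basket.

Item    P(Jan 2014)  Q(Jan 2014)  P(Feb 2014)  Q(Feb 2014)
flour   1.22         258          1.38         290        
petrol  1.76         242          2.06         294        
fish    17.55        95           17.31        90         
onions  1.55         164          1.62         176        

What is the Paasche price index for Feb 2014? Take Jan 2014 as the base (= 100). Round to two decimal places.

104.60

Paasche price index uses current-period quantities as weights.
ΣP(Feb 2014)·Q(Feb 2014) = 1.38×290 + 2.06×294 + 17.31×90 + 1.62×176 = 400.2 + 605.64 + 1557.9 + 285.12 = 2848.86
ΣP(Jan 2014)·Q(Feb 2014) = 1.22×290 + 1.76×294 + 17.55×90 + 1.55×176 = 353.8 + 517.44 + 1579.5 + 272.8 = 2723.54
Index = 2848.86 / 2723.54 × 100 = 104.6014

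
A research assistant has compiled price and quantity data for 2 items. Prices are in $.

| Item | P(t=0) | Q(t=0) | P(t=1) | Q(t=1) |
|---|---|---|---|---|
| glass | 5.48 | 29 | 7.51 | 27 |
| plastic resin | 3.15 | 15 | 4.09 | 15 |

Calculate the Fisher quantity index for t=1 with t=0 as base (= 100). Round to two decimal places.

94.65

Laspeyres component (base-period weights):
ΣP(t=0)Q(t=1) = 5.48×27 + 3.15×15 = 147.96 + 47.25 = 195.21
ΣP(t=0)Q(t=0) = 5.48×29 + 3.15×15 = 158.92 + 47.25 = 206.17
L = 195.21 / 206.17 × 100 = 94.6840
Paasche component (current-period weights):
ΣP(t=1)Q(t=1) = 7.51×27 + 4.09×15 = 202.77 + 61.35 = 264.12
ΣP(t=1)Q(t=0) = 7.51×29 + 4.09×15 = 217.79 + 61.35 = 279.14
P = 264.12 / 279.14 × 100 = 94.6192
Fisher = √(L × P) = √(94.6840 × 94.6192) = 94.6516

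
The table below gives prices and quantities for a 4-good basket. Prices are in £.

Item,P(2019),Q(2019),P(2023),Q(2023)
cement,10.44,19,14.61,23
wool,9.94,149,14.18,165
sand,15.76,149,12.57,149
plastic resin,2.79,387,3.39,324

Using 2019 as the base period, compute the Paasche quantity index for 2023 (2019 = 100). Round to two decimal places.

Paasche quantity index uses current-period prices as weights.
ΣP(2023)·Q(2023) = 14.61×23 + 14.18×165 + 12.57×149 + 3.39×324 = 336.03 + 2339.7 + 1872.93 + 1098.36 = 5647.02
ΣP(2023)·Q(2019) = 14.61×19 + 14.18×149 + 12.57×149 + 3.39×387 = 277.59 + 2112.82 + 1872.93 + 1311.93 = 5575.27
Index = 5647.02 / 5575.27 × 100 = 101.2869

101.29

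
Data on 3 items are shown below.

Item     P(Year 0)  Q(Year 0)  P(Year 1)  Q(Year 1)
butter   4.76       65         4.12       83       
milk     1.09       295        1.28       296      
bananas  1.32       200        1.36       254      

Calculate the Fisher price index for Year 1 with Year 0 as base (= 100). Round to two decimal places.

101.88

Laspeyres component (base-period weights):
ΣP(Year 1)Q(Year 0) = 4.12×65 + 1.28×295 + 1.36×200 = 267.8 + 377.6 + 272 = 917.4
ΣP(Year 0)Q(Year 0) = 4.76×65 + 1.09×295 + 1.32×200 = 309.4 + 321.55 + 264 = 894.95
L = 917.4 / 894.95 × 100 = 102.5085
Paasche component (current-period weights):
ΣP(Year 1)Q(Year 1) = 4.12×83 + 1.28×296 + 1.36×254 = 341.96 + 378.88 + 345.44 = 1066.28
ΣP(Year 0)Q(Year 1) = 4.76×83 + 1.09×296 + 1.32×254 = 395.08 + 322.64 + 335.28 = 1053
P = 1066.28 / 1053 × 100 = 101.2612
Fisher = √(L × P) = √(102.5085 × 101.2612) = 101.8829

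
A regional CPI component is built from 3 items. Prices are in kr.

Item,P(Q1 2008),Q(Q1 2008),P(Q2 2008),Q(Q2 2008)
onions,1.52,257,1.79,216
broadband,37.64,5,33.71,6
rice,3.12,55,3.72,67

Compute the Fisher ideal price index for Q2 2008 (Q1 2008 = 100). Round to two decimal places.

Laspeyres component (base-period weights):
ΣP(Q2 2008)Q(Q1 2008) = 1.79×257 + 33.71×5 + 3.72×55 = 460.03 + 168.55 + 204.6 = 833.18
ΣP(Q1 2008)Q(Q1 2008) = 1.52×257 + 37.64×5 + 3.12×55 = 390.64 + 188.2 + 171.6 = 750.44
L = 833.18 / 750.44 × 100 = 111.0255
Paasche component (current-period weights):
ΣP(Q2 2008)Q(Q2 2008) = 1.79×216 + 33.71×6 + 3.72×67 = 386.64 + 202.26 + 249.24 = 838.14
ΣP(Q1 2008)Q(Q2 2008) = 1.52×216 + 37.64×6 + 3.12×67 = 328.32 + 225.84 + 209.04 = 763.2
P = 838.14 / 763.2 × 100 = 109.8192
Fisher = √(L × P) = √(111.0255 × 109.8192) = 110.4207

110.42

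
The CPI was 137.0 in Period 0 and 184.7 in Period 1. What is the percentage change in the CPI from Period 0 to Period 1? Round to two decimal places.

Change = (184.7 − 137.0) / 137.0 × 100
       = 47.7 / 137.0 × 100 = 34.8175%

34.82%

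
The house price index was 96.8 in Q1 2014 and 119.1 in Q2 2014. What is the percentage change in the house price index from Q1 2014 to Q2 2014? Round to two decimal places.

Change = (119.1 − 96.8) / 96.8 × 100
       = 22.3 / 96.8 × 100 = 23.0372%

23.04%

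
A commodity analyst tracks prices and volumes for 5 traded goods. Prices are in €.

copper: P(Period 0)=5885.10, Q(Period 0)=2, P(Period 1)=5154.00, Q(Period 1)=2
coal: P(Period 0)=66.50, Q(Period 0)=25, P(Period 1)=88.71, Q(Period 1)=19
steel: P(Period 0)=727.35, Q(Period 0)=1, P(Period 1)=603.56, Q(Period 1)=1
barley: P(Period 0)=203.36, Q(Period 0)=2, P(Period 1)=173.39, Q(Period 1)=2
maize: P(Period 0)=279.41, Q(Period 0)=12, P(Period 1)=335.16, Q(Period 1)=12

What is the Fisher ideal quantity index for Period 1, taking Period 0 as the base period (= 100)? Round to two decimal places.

97.36

Laspeyres component (base-period weights):
ΣP(Period 0)Q(Period 1) = 5885.10×2 + 66.50×19 + 727.35×1 + 203.36×2 + 279.41×12 = 11770.2 + 1263.5 + 727.35 + 406.72 + 3352.92 = 17520.69
ΣP(Period 0)Q(Period 0) = 5885.10×2 + 66.50×25 + 727.35×1 + 203.36×2 + 279.41×12 = 11770.2 + 1662.5 + 727.35 + 406.72 + 3352.92 = 17919.69
L = 17520.69 / 17919.69 × 100 = 97.7734
Paasche component (current-period weights):
ΣP(Period 1)Q(Period 1) = 5154.00×2 + 88.71×19 + 603.56×1 + 173.39×2 + 335.16×12 = 10308 + 1685.49 + 603.56 + 346.78 + 4021.92 = 16965.75
ΣP(Period 1)Q(Period 0) = 5154.00×2 + 88.71×25 + 603.56×1 + 173.39×2 + 335.16×12 = 10308 + 2217.75 + 603.56 + 346.78 + 4021.92 = 17498.01
P = 16965.75 / 17498.01 × 100 = 96.9582
Fisher = √(L × P) = √(97.7734 × 96.9582) = 97.3649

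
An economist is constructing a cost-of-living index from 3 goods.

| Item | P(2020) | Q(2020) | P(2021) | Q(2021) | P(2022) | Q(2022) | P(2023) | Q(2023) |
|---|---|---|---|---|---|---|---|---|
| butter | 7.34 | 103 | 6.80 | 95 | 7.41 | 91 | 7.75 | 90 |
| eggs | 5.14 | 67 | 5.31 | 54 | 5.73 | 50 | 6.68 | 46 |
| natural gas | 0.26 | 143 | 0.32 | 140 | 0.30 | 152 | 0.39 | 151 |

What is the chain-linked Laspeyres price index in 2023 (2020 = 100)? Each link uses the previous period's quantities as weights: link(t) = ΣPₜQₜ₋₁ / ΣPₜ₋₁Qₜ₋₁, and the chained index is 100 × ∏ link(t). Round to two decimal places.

Link 2020→2021:
ΣP(2021)Q(2020) = 6.80×103 + 5.31×67 + 0.32×143 = 700.4 + 355.77 + 45.76 = 1101.93
ΣP(2020)Q(2020) = 7.34×103 + 5.14×67 + 0.26×143 = 756.02 + 344.38 + 37.18 = 1137.58
link = 1101.93/1137.58 = 0.968662
Link 2021→2022:
ΣP(2022)Q(2021) = 7.41×95 + 5.73×54 + 0.30×140 = 703.95 + 309.42 + 42 = 1055.37
ΣP(2021)Q(2021) = 6.80×95 + 5.31×54 + 0.32×140 = 646 + 286.74 + 44.8 = 977.54
link = 1055.37/977.54 = 1.079618
Link 2022→2023:
ΣP(2023)Q(2022) = 7.75×91 + 6.68×50 + 0.39×152 = 705.25 + 334 + 59.28 = 1098.53
ΣP(2022)Q(2022) = 7.41×91 + 5.73×50 + 0.30×152 = 674.31 + 286.5 + 45.6 = 1006.41
link = 1098.53/1006.41 = 1.091533
Chained index = 100 × 0.968662 × 1.079618 × 1.091533 = 114.1509

114.15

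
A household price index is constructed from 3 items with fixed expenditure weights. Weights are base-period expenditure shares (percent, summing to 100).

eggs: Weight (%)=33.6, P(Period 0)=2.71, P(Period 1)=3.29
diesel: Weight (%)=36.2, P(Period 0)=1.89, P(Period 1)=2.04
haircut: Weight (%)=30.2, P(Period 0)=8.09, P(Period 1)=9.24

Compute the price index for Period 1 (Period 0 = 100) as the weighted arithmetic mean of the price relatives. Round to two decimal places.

eggs: 33.6 × (3.29/2.71) = 33.6 × 1.214022 = 40.7911
diesel: 36.2 × (2.04/1.89) = 36.2 × 1.079365 = 39.0730
haircut: 30.2 × (9.24/8.09) = 30.2 × 1.142151 = 34.4930
Index = Σ wᵢ·(p₁ᵢ/p₀ᵢ) = 40.7911 + 39.0730 + 34.4930 = 114.3571

114.36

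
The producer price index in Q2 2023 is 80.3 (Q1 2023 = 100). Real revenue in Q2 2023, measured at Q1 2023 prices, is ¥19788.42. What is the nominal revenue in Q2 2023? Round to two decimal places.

15890.10

Nominal = Real × (Index/100) = 19788.42 × (80.3/100)
        = 19788.42 × 0.803 = 15890.1013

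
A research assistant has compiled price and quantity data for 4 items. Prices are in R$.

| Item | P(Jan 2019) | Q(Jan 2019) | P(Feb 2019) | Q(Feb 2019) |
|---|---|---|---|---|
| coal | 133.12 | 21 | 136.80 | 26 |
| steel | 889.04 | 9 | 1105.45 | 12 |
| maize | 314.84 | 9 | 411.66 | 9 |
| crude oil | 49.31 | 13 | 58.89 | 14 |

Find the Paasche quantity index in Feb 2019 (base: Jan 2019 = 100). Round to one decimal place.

Paasche quantity index uses current-period prices as weights.
ΣP(Feb 2019)·Q(Feb 2019) = 136.80×26 + 1105.45×12 + 411.66×9 + 58.89×14 = 3556.8 + 13265.4 + 3704.94 + 824.46 = 21351.6
ΣP(Feb 2019)·Q(Jan 2019) = 136.80×21 + 1105.45×9 + 411.66×9 + 58.89×13 = 2872.8 + 9949.05 + 3704.94 + 765.57 = 17292.36
Index = 21351.6 / 17292.36 × 100 = 123.4742

123.5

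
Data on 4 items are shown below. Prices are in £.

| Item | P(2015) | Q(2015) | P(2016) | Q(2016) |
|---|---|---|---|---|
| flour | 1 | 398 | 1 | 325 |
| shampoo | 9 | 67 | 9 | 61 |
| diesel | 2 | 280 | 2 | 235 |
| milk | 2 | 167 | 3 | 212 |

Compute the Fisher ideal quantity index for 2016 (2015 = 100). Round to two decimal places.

94.65

Laspeyres component (base-period weights):
ΣP(2015)Q(2016) = 1×325 + 9×61 + 2×235 + 2×212 = 325 + 549 + 470 + 424 = 1768
ΣP(2015)Q(2015) = 1×398 + 9×67 + 2×280 + 2×167 = 398 + 603 + 560 + 334 = 1895
L = 1768 / 1895 × 100 = 93.2982
Paasche component (current-period weights):
ΣP(2016)Q(2016) = 1×325 + 9×61 + 2×235 + 3×212 = 325 + 549 + 470 + 636 = 1980
ΣP(2016)Q(2015) = 1×398 + 9×67 + 2×280 + 3×167 = 398 + 603 + 560 + 501 = 2062
P = 1980 / 2062 × 100 = 96.0233
Fisher = √(L × P) = √(93.2982 × 96.0233) = 94.6509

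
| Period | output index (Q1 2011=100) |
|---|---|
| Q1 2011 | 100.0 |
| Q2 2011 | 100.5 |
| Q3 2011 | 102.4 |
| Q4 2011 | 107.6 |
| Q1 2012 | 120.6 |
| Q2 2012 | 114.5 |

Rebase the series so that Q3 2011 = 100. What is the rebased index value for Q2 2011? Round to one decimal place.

98.1

Rebased(Q2 2011) = 100.5 / 102.4 × 100 = 98.1445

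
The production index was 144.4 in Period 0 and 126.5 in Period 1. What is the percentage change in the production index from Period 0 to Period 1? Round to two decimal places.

-12.40%

Change = (126.5 − 144.4) / 144.4 × 100
       = -17.9 / 144.4 × 100 = -12.3961%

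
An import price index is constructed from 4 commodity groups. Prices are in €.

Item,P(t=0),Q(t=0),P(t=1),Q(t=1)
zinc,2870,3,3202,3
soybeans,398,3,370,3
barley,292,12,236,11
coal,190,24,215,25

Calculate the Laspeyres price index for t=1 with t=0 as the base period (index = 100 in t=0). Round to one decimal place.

104.7

Laspeyres price index uses base-period quantities as weights.
ΣP(t=1)·Q(t=0) = 3202×3 + 370×3 + 236×12 + 215×24 = 9606 + 1110 + 2832 + 5160 = 18708
ΣP(t=0)·Q(t=0) = 2870×3 + 398×3 + 292×12 + 190×24 = 8610 + 1194 + 3504 + 4560 = 17868
Index = 18708 / 17868 × 100 = 104.7011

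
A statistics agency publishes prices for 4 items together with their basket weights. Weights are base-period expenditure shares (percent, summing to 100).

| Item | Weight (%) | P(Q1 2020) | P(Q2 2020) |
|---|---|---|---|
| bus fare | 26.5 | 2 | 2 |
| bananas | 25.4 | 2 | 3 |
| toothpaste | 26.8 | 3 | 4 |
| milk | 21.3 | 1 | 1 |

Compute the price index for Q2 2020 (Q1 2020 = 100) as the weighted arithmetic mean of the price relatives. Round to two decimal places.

121.63

bus fare: 26.5 × (2/2) = 26.5 × 1.000000 = 26.5000
bananas: 25.4 × (3/2) = 25.4 × 1.500000 = 38.1000
toothpaste: 26.8 × (4/3) = 26.8 × 1.333333 = 35.7333
milk: 21.3 × (1/1) = 21.3 × 1.000000 = 21.3000
Index = Σ wᵢ·(p₁ᵢ/p₀ᵢ) = 26.5000 + 38.1000 + 35.7333 + 21.3000 = 121.6333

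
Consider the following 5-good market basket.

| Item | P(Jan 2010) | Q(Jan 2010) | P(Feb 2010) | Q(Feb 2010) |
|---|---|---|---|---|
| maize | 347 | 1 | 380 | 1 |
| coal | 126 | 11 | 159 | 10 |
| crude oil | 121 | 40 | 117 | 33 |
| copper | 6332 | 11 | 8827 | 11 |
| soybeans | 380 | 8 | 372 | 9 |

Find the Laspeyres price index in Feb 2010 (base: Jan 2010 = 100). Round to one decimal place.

Laspeyres price index uses base-period quantities as weights.
ΣP(Feb 2010)·Q(Jan 2010) = 380×1 + 159×11 + 117×40 + 8827×11 + 372×8 = 380 + 1749 + 4680 + 97097 + 2976 = 106882
ΣP(Jan 2010)·Q(Jan 2010) = 347×1 + 126×11 + 121×40 + 6332×11 + 380×8 = 347 + 1386 + 4840 + 69652 + 3040 = 79265
Index = 106882 / 79265 × 100 = 134.8414

134.8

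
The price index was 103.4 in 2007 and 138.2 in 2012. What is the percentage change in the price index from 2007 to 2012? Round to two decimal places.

33.66%

Change = (138.2 − 103.4) / 103.4 × 100
       = 34.8 / 103.4 × 100 = 33.6557%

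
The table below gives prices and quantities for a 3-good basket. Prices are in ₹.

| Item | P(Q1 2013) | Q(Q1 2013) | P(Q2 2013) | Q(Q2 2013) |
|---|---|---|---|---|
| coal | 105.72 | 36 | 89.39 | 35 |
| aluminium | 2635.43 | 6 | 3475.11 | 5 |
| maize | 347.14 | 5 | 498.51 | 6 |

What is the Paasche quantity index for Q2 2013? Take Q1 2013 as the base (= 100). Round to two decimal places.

88.46

Paasche quantity index uses current-period prices as weights.
ΣP(Q2 2013)·Q(Q2 2013) = 89.39×35 + 3475.11×5 + 498.51×6 = 3128.65 + 17375.55 + 2991.06 = 23495.26
ΣP(Q2 2013)·Q(Q1 2013) = 89.39×36 + 3475.11×6 + 498.51×5 = 3218.04 + 20850.66 + 2492.55 = 26561.25
Index = 23495.26 / 26561.25 × 100 = 88.4569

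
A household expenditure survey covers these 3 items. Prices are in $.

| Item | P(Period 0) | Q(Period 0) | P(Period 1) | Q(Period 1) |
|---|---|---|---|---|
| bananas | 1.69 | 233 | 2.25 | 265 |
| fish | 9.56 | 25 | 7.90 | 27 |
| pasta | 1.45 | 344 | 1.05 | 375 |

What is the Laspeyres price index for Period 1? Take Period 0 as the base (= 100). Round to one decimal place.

95.7

Laspeyres price index uses base-period quantities as weights.
ΣP(Period 1)·Q(Period 0) = 2.25×233 + 7.90×25 + 1.05×344 = 524.25 + 197.5 + 361.2 = 1082.95
ΣP(Period 0)·Q(Period 0) = 1.69×233 + 9.56×25 + 1.45×344 = 393.77 + 239 + 498.8 = 1131.57
Index = 1082.95 / 1131.57 × 100 = 95.7033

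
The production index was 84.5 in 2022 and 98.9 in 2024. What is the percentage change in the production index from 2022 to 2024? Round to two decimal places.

17.04%

Change = (98.9 − 84.5) / 84.5 × 100
       = 14.4 / 84.5 × 100 = 17.0414%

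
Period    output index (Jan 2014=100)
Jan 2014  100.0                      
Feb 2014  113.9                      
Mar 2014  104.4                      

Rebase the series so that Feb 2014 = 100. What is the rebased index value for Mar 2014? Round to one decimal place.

91.7

Rebased(Mar 2014) = 104.4 / 113.9 × 100 = 91.6594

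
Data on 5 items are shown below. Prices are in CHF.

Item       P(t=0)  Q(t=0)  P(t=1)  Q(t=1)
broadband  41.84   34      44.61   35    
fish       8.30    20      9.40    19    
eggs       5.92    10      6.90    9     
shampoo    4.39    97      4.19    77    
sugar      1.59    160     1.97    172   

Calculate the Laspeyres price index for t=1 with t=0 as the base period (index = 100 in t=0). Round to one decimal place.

107.2

Laspeyres price index uses base-period quantities as weights.
ΣP(t=1)·Q(t=0) = 44.61×34 + 9.40×20 + 6.90×10 + 4.19×97 + 1.97×160 = 1516.74 + 188 + 69 + 406.43 + 315.2 = 2495.37
ΣP(t=0)·Q(t=0) = 41.84×34 + 8.30×20 + 5.92×10 + 4.39×97 + 1.59×160 = 1422.56 + 166 + 59.2 + 425.83 + 254.4 = 2327.99
Index = 2495.37 / 2327.99 × 100 = 107.1899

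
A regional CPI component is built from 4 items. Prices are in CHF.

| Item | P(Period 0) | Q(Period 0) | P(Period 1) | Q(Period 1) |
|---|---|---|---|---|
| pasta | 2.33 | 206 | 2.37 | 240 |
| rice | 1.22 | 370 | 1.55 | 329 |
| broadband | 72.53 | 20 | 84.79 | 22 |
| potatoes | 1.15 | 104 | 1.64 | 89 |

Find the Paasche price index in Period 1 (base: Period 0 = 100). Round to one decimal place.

116.2

Paasche price index uses current-period quantities as weights.
ΣP(Period 1)·Q(Period 1) = 2.37×240 + 1.55×329 + 84.79×22 + 1.64×89 = 568.8 + 509.95 + 1865.38 + 145.96 = 3090.09
ΣP(Period 0)·Q(Period 1) = 2.33×240 + 1.22×329 + 72.53×22 + 1.15×89 = 559.2 + 401.38 + 1595.66 + 102.35 = 2658.59
Index = 3090.09 / 2658.59 × 100 = 116.2304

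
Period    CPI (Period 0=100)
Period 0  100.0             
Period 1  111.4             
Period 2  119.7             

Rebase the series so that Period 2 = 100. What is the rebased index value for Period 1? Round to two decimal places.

Rebased(Period 1) = 111.4 / 119.7 × 100 = 93.0660

93.07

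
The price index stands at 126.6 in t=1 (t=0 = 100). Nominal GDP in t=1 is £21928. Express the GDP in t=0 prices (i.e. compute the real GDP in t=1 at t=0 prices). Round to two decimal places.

17320.70

Real = Nominal ÷ (Index/100) = 21928 ÷ (126.6/100)
     = 21928 ÷ 1.266 = 17320.6951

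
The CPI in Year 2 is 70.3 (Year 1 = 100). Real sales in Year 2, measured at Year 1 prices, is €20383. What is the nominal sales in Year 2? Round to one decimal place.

14329.2

Nominal = Real × (Index/100) = 20383 × (70.3/100)
        = 20383 × 0.703 = 14329.2490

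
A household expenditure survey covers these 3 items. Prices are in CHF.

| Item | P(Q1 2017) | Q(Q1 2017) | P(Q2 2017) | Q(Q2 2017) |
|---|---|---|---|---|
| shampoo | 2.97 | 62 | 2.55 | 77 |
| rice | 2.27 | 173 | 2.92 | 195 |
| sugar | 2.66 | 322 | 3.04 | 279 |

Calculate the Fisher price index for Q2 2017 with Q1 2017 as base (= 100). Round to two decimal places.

Laspeyres component (base-period weights):
ΣP(Q2 2017)Q(Q1 2017) = 2.55×62 + 2.92×173 + 3.04×322 = 158.1 + 505.16 + 978.88 = 1642.14
ΣP(Q1 2017)Q(Q1 2017) = 2.97×62 + 2.27×173 + 2.66×322 = 184.14 + 392.71 + 856.52 = 1433.37
L = 1642.14 / 1433.37 × 100 = 114.5650
Paasche component (current-period weights):
ΣP(Q2 2017)Q(Q2 2017) = 2.55×77 + 2.92×195 + 3.04×279 = 196.35 + 569.4 + 848.16 = 1613.91
ΣP(Q1 2017)Q(Q2 2017) = 2.97×77 + 2.27×195 + 2.66×279 = 228.69 + 442.65 + 742.14 = 1413.48
P = 1613.91 / 1413.48 × 100 = 114.1799
Fisher = √(L × P) = √(114.5650 × 114.1799) = 114.3723

114.37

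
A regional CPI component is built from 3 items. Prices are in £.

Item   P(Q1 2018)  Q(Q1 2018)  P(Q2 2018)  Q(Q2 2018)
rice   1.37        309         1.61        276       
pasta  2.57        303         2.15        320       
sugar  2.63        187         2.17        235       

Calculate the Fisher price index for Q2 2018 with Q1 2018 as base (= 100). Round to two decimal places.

91.04

Laspeyres component (base-period weights):
ΣP(Q2 2018)Q(Q1 2018) = 1.61×309 + 2.15×303 + 2.17×187 = 497.49 + 651.45 + 405.79 = 1554.73
ΣP(Q1 2018)Q(Q1 2018) = 1.37×309 + 2.57×303 + 2.63×187 = 423.33 + 778.71 + 491.81 = 1693.85
L = 1554.73 / 1693.85 × 100 = 91.7868
Paasche component (current-period weights):
ΣP(Q2 2018)Q(Q2 2018) = 1.61×276 + 2.15×320 + 2.17×235 = 444.36 + 688 + 509.95 = 1642.31
ΣP(Q1 2018)Q(Q2 2018) = 1.37×276 + 2.57×320 + 2.63×235 = 378.12 + 822.4 + 618.05 = 1818.57
P = 1642.31 / 1818.57 × 100 = 90.3078
Fisher = √(L × P) = √(91.7868 × 90.3078) = 91.0443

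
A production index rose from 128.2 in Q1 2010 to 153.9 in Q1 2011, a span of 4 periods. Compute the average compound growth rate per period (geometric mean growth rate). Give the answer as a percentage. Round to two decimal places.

4.67%

Growth factor = (153.9/128.2)^(1/4) = (1.200468)^(1/4) = 1.046737
Growth rate = 1.046737 − 1 = 0.046737 = 4.6737%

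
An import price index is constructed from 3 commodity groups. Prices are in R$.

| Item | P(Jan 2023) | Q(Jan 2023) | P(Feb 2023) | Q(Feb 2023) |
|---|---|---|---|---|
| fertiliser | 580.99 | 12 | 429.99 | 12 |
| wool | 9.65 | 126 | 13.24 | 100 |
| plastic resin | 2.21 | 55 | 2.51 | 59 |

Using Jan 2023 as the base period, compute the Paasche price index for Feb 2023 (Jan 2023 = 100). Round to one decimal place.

82.2

Paasche price index uses current-period quantities as weights.
ΣP(Feb 2023)·Q(Feb 2023) = 429.99×12 + 13.24×100 + 2.51×59 = 5159.88 + 1324 + 148.09 = 6631.97
ΣP(Jan 2023)·Q(Feb 2023) = 580.99×12 + 9.65×100 + 2.21×59 = 6971.88 + 965 + 130.39 = 8067.27
Index = 6631.97 / 8067.27 × 100 = 82.2084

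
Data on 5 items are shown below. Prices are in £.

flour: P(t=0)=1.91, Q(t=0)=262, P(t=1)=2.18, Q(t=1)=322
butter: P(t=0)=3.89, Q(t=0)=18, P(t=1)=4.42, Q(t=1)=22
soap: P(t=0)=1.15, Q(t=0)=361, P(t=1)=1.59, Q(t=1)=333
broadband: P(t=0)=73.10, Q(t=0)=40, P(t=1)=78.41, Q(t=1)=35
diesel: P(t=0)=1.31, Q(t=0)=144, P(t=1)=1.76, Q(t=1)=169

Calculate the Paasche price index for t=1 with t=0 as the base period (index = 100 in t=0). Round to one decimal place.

Paasche price index uses current-period quantities as weights.
ΣP(t=1)·Q(t=1) = 2.18×322 + 4.42×22 + 1.59×333 + 78.41×35 + 1.76×169 = 701.96 + 97.24 + 529.47 + 2744.35 + 297.44 = 4370.46
ΣP(t=0)·Q(t=1) = 1.91×322 + 3.89×22 + 1.15×333 + 73.10×35 + 1.31×169 = 615.02 + 85.58 + 382.95 + 2558.5 + 221.39 = 3863.44
Index = 4370.46 / 3863.44 × 100 = 113.1235

113.1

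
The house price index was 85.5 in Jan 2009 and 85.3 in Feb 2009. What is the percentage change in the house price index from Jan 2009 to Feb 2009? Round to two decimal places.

-0.23%

Change = (85.3 − 85.5) / 85.5 × 100
       = -0.2 / 85.5 × 100 = -0.2339%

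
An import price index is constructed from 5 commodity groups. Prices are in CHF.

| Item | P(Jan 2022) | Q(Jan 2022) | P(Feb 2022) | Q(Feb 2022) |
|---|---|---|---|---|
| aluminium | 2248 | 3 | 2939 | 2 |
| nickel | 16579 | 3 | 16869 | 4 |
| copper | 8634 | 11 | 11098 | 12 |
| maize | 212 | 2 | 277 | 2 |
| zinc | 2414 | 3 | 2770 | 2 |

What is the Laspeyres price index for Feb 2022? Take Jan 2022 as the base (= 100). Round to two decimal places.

Laspeyres price index uses base-period quantities as weights.
ΣP(Feb 2022)·Q(Jan 2022) = 2939×3 + 16869×3 + 11098×11 + 277×2 + 2770×3 = 8817 + 50607 + 122078 + 554 + 8310 = 190366
ΣP(Jan 2022)·Q(Jan 2022) = 2248×3 + 16579×3 + 8634×11 + 212×2 + 2414×3 = 6744 + 49737 + 94974 + 424 + 7242 = 159121
Index = 190366 / 159121 × 100 = 119.6360

119.64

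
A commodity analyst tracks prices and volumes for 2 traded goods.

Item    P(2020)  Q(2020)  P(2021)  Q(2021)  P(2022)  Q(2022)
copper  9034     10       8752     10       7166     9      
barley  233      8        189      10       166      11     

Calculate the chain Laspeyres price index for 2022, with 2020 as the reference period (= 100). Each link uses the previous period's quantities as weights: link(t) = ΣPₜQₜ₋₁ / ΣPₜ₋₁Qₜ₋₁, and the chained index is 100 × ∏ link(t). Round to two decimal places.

Link 2020→2021:
ΣP(2021)Q(2020) = 8752×10 + 189×8 = 87520 + 1512 = 89032
ΣP(2020)Q(2020) = 9034×10 + 233×8 = 90340 + 1864 = 92204
link = 89032/92204 = 0.965598
Link 2021→2022:
ΣP(2022)Q(2021) = 7166×10 + 166×10 = 71660 + 1660 = 73320
ΣP(2021)Q(2021) = 8752×10 + 189×10 = 87520 + 1890 = 89410
link = 73320/89410 = 0.820043
Chained index = 100 × 0.965598 × 0.820043 = 79.1831

79.18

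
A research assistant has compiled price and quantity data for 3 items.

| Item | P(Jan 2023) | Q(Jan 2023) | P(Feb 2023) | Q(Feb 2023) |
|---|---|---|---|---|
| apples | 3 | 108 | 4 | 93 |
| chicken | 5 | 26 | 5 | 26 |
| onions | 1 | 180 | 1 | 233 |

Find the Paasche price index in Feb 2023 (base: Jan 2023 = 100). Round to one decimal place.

Paasche price index uses current-period quantities as weights.
ΣP(Feb 2023)·Q(Feb 2023) = 4×93 + 5×26 + 1×233 = 372 + 130 + 233 = 735
ΣP(Jan 2023)·Q(Feb 2023) = 3×93 + 5×26 + 1×233 = 279 + 130 + 233 = 642
Index = 735 / 642 × 100 = 114.4860

114.5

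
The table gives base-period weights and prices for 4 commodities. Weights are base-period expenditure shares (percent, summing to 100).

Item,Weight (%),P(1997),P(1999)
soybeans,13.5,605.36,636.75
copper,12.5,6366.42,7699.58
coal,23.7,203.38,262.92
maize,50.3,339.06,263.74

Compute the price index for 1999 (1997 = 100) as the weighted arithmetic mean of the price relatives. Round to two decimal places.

soybeans: 13.5 × (636.75/605.36) = 13.5 × 1.051853 = 14.2000
copper: 12.5 × (7699.58/6366.42) = 12.5 × 1.209405 = 15.1176
coal: 23.7 × (262.92/203.38) = 23.7 × 1.292752 = 30.6382
maize: 50.3 × (263.74/339.06) = 50.3 × 0.777856 = 39.1262
Index = Σ wᵢ·(p₁ᵢ/p₀ᵢ) = 14.2000 + 15.1176 + 30.6382 + 39.1262 = 99.0820

99.08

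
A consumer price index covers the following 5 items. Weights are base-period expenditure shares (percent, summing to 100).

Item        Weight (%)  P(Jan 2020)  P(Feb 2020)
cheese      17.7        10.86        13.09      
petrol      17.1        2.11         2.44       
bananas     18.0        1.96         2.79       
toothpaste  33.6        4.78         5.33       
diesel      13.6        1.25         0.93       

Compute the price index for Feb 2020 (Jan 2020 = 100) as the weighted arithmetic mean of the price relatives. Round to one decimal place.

114.3

cheese: 17.7 × (13.09/10.86) = 17.7 × 1.205341 = 21.3345
petrol: 17.1 × (2.44/2.11) = 17.1 × 1.156398 = 19.7744
bananas: 18.0 × (2.79/1.96) = 18.0 × 1.423469 = 25.6224
toothpaste: 33.6 × (5.33/4.78) = 33.6 × 1.115063 = 37.4661
diesel: 13.6 × (0.93/1.25) = 13.6 × 0.744000 = 10.1184
Index = Σ wᵢ·(p₁ᵢ/p₀ᵢ) = 21.3345 + 19.7744 + 25.6224 + 37.4661 + 10.1184 = 114.3159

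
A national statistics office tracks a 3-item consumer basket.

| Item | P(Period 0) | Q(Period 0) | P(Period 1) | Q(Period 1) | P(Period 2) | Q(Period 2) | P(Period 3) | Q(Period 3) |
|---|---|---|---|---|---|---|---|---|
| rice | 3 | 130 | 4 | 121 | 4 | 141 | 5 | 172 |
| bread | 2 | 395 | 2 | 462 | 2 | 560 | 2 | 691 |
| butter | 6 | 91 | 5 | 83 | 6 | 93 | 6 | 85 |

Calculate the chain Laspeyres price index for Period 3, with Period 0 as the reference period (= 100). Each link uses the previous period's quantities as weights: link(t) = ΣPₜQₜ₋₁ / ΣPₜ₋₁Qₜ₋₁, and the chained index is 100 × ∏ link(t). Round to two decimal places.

113.64

Link Period 0→Period 1:
ΣP(Period 1)Q(Period 0) = 4×130 + 2×395 + 5×91 = 520 + 790 + 455 = 1765
ΣP(Period 0)Q(Period 0) = 3×130 + 2×395 + 6×91 = 390 + 790 + 546 = 1726
link = 1765/1726 = 1.022596
Link Period 1→Period 2:
ΣP(Period 2)Q(Period 1) = 4×121 + 2×462 + 6×83 = 484 + 924 + 498 = 1906
ΣP(Period 1)Q(Period 1) = 4×121 + 2×462 + 5×83 = 484 + 924 + 415 = 1823
link = 1906/1823 = 1.045529
Link Period 2→Period 3:
ΣP(Period 3)Q(Period 2) = 5×141 + 2×560 + 6×93 = 705 + 1120 + 558 = 2383
ΣP(Period 2)Q(Period 2) = 4×141 + 2×560 + 6×93 = 564 + 1120 + 558 = 2242
link = 2383/2242 = 1.062890
Chained index = 100 × 1.022596 × 1.045529 × 1.062890 = 113.6393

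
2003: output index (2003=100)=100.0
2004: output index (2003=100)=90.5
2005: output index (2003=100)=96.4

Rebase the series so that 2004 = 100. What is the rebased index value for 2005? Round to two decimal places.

Rebased(2005) = 96.4 / 90.5 × 100 = 106.5193

106.52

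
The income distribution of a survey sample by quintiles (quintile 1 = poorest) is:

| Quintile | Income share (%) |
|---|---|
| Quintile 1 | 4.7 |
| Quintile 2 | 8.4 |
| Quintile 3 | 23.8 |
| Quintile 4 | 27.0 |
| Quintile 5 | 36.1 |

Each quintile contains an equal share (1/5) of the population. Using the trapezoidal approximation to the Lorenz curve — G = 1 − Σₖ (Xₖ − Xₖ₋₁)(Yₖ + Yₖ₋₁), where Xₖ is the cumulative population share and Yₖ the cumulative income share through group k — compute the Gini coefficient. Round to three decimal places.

Cumulative income shares Yₖ: 0.0470, 0.1310, 0.3690, 0.6390, 1.0000
Σ (Xₖ−Xₖ₋₁)(Yₖ+Yₖ₋₁) = (1/5)(0.0470+0.0000) + (1/5)(0.1310+0.0470) + (1/5)(0.3690+0.1310) + (1/5)(0.6390+0.3690) + (1/5)(1.0000+0.6390)
  = 0.0094 + 0.0356 + 0.1000 + 0.2016 + 0.3278 = 0.6744
G = 1 − 0.6744 = 0.3256

0.326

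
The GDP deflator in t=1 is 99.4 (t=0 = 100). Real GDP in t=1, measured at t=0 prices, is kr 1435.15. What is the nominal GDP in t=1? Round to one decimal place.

1426.5

Nominal = Real × (Index/100) = 1435.15 × (99.4/100)
        = 1435.15 × 0.994 = 1426.5391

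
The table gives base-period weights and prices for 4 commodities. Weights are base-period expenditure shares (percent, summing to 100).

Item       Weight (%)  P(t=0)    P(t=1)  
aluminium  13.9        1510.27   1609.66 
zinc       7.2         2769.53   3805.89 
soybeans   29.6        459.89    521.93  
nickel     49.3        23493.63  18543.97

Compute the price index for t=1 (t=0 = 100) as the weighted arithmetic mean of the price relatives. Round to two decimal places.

aluminium: 13.9 × (1609.66/1510.27) = 13.9 × 1.065809 = 14.8148
zinc: 7.2 × (3805.89/2769.53) = 7.2 × 1.374201 = 9.8942
soybeans: 29.6 × (521.93/459.89) = 29.6 × 1.134902 = 33.5931
nickel: 49.3 × (18543.97/23493.63) = 49.3 × 0.789319 = 38.9134
Index = Σ wᵢ·(p₁ᵢ/p₀ᵢ) = 14.8148 + 9.8942 + 33.5931 + 38.9134 = 97.2155

97.22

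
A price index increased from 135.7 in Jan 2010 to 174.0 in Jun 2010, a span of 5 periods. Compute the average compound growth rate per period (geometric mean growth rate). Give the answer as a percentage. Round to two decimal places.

5.10%

Growth factor = (174.0/135.7)^(1/5) = (1.282240)^(1/5) = 1.050979
Growth rate = 1.050979 − 1 = 0.050979 = 5.0979%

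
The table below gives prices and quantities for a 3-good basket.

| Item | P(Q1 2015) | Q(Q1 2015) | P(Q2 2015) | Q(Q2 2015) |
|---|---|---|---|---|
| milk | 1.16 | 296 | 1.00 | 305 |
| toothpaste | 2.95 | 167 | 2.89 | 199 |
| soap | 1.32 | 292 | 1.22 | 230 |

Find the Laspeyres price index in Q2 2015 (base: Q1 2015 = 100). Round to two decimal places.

92.91

Laspeyres price index uses base-period quantities as weights.
ΣP(Q2 2015)·Q(Q1 2015) = 1.00×296 + 2.89×167 + 1.22×292 = 296 + 482.63 + 356.24 = 1134.87
ΣP(Q1 2015)·Q(Q1 2015) = 1.16×296 + 2.95×167 + 1.32×292 = 343.36 + 492.65 + 385.44 = 1221.45
Index = 1134.87 / 1221.45 × 100 = 92.9117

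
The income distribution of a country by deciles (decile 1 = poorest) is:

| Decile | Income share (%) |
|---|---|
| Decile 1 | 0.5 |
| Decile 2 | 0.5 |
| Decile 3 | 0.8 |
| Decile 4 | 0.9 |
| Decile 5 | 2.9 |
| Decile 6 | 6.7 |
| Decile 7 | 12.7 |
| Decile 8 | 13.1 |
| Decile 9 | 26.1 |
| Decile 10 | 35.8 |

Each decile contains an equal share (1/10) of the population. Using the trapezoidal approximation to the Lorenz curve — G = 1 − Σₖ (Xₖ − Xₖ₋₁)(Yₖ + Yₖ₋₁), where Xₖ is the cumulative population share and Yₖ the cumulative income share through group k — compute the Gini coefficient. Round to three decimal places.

0.598

Cumulative income shares Yₖ: 0.0050, 0.0100, 0.0180, 0.0270, 0.0560, 0.1230, 0.2500, 0.3810, 0.6420, 1.0000
Σ (Xₖ−Xₖ₋₁)(Yₖ+Yₖ₋₁) = (1/10)(0.0050+0.0000) + (1/10)(0.0100+0.0050) + (1/10)(0.0180+0.0100) + (1/10)(0.0270+0.0180) + (1/10)(0.0560+0.0270) + (1/10)(0.1230+0.0560) + (1/10)(0.2500+0.1230) + (1/10)(0.3810+0.2500) + (1/10)(0.6420+0.3810) + (1/10)(1.0000+0.6420)
  = 0.0005 + 0.0015 + 0.0028 + 0.0045 + 0.0083 + 0.0179 + 0.0373 + 0.0631 + 0.1023 + 0.1642 = 0.4024
G = 1 − 0.4024 = 0.5976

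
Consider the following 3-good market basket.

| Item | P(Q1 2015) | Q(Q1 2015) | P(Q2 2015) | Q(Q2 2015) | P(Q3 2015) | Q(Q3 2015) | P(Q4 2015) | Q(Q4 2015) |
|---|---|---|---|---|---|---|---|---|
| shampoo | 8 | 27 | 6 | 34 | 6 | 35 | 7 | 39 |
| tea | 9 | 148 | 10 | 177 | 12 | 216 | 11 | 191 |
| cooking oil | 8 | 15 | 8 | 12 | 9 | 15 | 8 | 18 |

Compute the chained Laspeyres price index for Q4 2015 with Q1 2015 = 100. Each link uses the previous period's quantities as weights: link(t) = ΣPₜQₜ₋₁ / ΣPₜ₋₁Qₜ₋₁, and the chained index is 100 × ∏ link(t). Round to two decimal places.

Link Q1 2015→Q2 2015:
ΣP(Q2 2015)Q(Q1 2015) = 6×27 + 10×148 + 8×15 = 162 + 1480 + 120 = 1762
ΣP(Q1 2015)Q(Q1 2015) = 8×27 + 9×148 + 8×15 = 216 + 1332 + 120 = 1668
link = 1762/1668 = 1.056355
Link Q2 2015→Q3 2015:
ΣP(Q3 2015)Q(Q2 2015) = 6×34 + 12×177 + 9×12 = 204 + 2124 + 108 = 2436
ΣP(Q2 2015)Q(Q2 2015) = 6×34 + 10×177 + 8×12 = 204 + 1770 + 96 = 2070
link = 2436/2070 = 1.176812
Link Q3 2015→Q4 2015:
ΣP(Q4 2015)Q(Q3 2015) = 7×35 + 11×216 + 8×15 = 245 + 2376 + 120 = 2741
ΣP(Q3 2015)Q(Q3 2015) = 6×35 + 12×216 + 9×15 = 210 + 2592 + 135 = 2937
link = 2741/2937 = 0.933265
Chained index = 100 × 1.056355 × 1.176812 × 0.933265 = 116.0171

116.02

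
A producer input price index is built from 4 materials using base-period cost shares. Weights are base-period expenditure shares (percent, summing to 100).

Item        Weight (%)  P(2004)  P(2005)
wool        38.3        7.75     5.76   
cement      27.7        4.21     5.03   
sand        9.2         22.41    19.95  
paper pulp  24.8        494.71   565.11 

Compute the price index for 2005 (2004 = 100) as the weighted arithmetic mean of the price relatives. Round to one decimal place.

98.1

wool: 38.3 × (5.76/7.75) = 38.3 × 0.743226 = 28.4655
cement: 27.7 × (5.03/4.21) = 27.7 × 1.194774 = 33.0952
sand: 9.2 × (19.95/22.41) = 9.2 × 0.890228 = 8.1901
paper pulp: 24.8 × (565.11/494.71) = 24.8 × 1.142306 = 28.3292
Index = Σ wᵢ·(p₁ᵢ/p₀ᵢ) = 28.4655 + 33.0952 + 8.1901 + 28.3292 = 98.0801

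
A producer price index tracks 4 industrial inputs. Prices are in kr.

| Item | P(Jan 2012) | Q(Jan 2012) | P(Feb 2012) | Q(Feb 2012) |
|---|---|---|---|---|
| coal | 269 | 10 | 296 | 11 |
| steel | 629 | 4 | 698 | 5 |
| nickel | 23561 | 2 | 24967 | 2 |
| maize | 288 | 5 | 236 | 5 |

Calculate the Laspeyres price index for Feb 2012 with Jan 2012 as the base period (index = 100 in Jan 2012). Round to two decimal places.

105.76

Laspeyres price index uses base-period quantities as weights.
ΣP(Feb 2012)·Q(Jan 2012) = 296×10 + 698×4 + 24967×2 + 236×5 = 2960 + 2792 + 49934 + 1180 = 56866
ΣP(Jan 2012)·Q(Jan 2012) = 269×10 + 629×4 + 23561×2 + 288×5 = 2690 + 2516 + 47122 + 1440 = 53768
Index = 56866 / 53768 × 100 = 105.7618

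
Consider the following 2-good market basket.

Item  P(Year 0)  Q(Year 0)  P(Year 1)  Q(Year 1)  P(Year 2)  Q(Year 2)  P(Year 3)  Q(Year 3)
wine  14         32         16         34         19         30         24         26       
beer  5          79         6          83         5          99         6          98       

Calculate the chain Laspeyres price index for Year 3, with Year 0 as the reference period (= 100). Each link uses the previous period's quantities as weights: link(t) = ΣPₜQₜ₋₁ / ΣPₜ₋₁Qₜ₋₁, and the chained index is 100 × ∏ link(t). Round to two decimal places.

Link Year 0→Year 1:
ΣP(Year 1)Q(Year 0) = 16×32 + 6×79 = 512 + 474 = 986
ΣP(Year 0)Q(Year 0) = 14×32 + 5×79 = 448 + 395 = 843
link = 986/843 = 1.169632
Link Year 1→Year 2:
ΣP(Year 2)Q(Year 1) = 19×34 + 5×83 = 646 + 415 = 1061
ΣP(Year 1)Q(Year 1) = 16×34 + 6×83 = 544 + 498 = 1042
link = 1061/1042 = 1.018234
Link Year 2→Year 3:
ΣP(Year 3)Q(Year 2) = 24×30 + 6×99 = 720 + 594 = 1314
ΣP(Year 2)Q(Year 2) = 19×30 + 5×99 = 570 + 495 = 1065
link = 1314/1065 = 1.233803
Chained index = 100 × 1.169632 × 1.018234 × 1.233803 = 146.9409

146.94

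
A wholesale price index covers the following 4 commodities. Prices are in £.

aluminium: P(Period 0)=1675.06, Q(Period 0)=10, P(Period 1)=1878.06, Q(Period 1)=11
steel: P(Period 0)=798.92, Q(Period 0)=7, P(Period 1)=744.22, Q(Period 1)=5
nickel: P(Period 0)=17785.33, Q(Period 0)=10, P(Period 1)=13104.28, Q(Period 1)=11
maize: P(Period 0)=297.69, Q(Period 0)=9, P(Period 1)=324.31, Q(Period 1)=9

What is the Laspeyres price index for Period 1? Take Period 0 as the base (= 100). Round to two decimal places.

Laspeyres price index uses base-period quantities as weights.
ΣP(Period 1)·Q(Period 0) = 1878.06×10 + 744.22×7 + 13104.28×10 + 324.31×9 = 18780.6 + 5209.54 + 131042.8 + 2918.79 = 157951.73
ΣP(Period 0)·Q(Period 0) = 1675.06×10 + 798.92×7 + 17785.33×10 + 297.69×9 = 16750.6 + 5592.44 + 177853.3 + 2679.21 = 202875.55
Index = 157951.73 / 202875.55 × 100 = 77.8565

77.86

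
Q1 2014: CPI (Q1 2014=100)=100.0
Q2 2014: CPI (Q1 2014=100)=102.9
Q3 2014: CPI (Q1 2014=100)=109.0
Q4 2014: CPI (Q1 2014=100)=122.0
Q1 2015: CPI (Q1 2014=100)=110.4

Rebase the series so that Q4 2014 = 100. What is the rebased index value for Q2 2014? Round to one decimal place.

84.3

Rebased(Q2 2014) = 102.9 / 122.0 × 100 = 84.3443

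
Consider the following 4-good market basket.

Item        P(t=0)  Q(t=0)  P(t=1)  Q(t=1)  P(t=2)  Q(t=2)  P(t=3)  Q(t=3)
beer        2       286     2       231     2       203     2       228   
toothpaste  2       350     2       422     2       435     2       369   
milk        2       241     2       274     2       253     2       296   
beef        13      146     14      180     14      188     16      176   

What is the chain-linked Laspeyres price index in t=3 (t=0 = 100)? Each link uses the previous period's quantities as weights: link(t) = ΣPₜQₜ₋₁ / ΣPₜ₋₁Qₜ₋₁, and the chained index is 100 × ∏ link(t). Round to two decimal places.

Link t=0→t=1:
ΣP(t=1)Q(t=0) = 2×286 + 2×350 + 2×241 + 14×146 = 572 + 700 + 482 + 2044 = 3798
ΣP(t=0)Q(t=0) = 2×286 + 2×350 + 2×241 + 13×146 = 572 + 700 + 482 + 1898 = 3652
link = 3798/3652 = 1.039978
Link t=1→t=2:
ΣP(t=2)Q(t=1) = 2×231 + 2×422 + 2×274 + 14×180 = 462 + 844 + 548 + 2520 = 4374
ΣP(t=1)Q(t=1) = 2×231 + 2×422 + 2×274 + 14×180 = 462 + 844 + 548 + 2520 = 4374
link = 4374/4374 = 1.000000
Link t=2→t=3:
ΣP(t=3)Q(t=2) = 2×203 + 2×435 + 2×253 + 16×188 = 406 + 870 + 506 + 3008 = 4790
ΣP(t=2)Q(t=2) = 2×203 + 2×435 + 2×253 + 14×188 = 406 + 870 + 506 + 2632 = 4414
link = 4790/4414 = 1.085184
Chained index = 100 × 1.039978 × 1.000000 × 1.085184 = 112.8567

112.86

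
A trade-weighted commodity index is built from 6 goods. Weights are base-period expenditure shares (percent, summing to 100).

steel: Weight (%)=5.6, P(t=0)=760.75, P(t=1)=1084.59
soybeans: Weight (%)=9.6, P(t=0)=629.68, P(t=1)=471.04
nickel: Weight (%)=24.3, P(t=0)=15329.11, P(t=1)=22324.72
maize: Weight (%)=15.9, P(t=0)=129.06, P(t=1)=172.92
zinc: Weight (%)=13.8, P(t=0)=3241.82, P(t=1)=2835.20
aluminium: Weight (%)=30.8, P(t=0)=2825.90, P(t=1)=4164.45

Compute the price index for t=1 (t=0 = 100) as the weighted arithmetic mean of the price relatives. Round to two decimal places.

129.32

steel: 5.6 × (1084.59/760.75) = 5.6 × 1.425685 = 7.9838
soybeans: 9.6 × (471.04/629.68) = 9.6 × 0.748063 = 7.1814
nickel: 24.3 × (22324.72/15329.11) = 24.3 × 1.456361 = 35.3896
maize: 15.9 × (172.92/129.06) = 15.9 × 1.339842 = 21.3035
zinc: 13.8 × (2835.20/3241.82) = 13.8 × 0.874570 = 12.0691
aluminium: 30.8 × (4164.45/2825.90) = 30.8 × 1.473672 = 45.3891
Index = Σ wᵢ·(p₁ᵢ/p₀ᵢ) = 7.9838 + 7.1814 + 35.3896 + 21.3035 + 12.0691 + 45.3891 = 129.3165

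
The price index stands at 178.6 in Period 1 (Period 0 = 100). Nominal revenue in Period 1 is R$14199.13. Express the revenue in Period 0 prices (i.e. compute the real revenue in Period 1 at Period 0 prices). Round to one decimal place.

7950.2

Real = Nominal ÷ (Index/100) = 14199.13 ÷ (178.6/100)
     = 14199.13 ÷ 1.786 = 7950.2408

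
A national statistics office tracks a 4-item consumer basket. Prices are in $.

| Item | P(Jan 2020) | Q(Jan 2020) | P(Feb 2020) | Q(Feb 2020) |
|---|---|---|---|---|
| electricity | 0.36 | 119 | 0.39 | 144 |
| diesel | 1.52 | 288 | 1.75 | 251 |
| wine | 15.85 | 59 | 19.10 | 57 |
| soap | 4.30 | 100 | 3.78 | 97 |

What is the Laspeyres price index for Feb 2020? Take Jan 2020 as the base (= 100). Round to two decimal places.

111.35

Laspeyres price index uses base-period quantities as weights.
ΣP(Feb 2020)·Q(Jan 2020) = 0.39×119 + 1.75×288 + 19.10×59 + 3.78×100 = 46.41 + 504 + 1126.9 + 378 = 2055.31
ΣP(Jan 2020)·Q(Jan 2020) = 0.36×119 + 1.52×288 + 15.85×59 + 4.30×100 = 42.84 + 437.76 + 935.15 + 430 = 1845.75
Index = 2055.31 / 1845.75 × 100 = 111.3537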